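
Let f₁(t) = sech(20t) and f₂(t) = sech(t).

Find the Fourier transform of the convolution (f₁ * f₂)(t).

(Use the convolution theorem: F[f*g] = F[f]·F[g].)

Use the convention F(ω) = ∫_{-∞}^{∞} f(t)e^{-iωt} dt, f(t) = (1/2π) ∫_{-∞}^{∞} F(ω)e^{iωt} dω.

F[f₁*f₂](ω) = \frac{\pi^{2}}{20 \cosh{\left(\frac{\pi \omega}{40} \right)} \cosh{\left(\frac{\pi \omega}{2} \right)}}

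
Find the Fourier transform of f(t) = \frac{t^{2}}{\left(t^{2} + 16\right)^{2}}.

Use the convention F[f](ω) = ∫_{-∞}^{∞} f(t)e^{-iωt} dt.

F(ω) = \frac{\pi \left(1 - 4 \left|{\omega}\right|\right) e^{- 4 \left|{\omega}\right|}}{8}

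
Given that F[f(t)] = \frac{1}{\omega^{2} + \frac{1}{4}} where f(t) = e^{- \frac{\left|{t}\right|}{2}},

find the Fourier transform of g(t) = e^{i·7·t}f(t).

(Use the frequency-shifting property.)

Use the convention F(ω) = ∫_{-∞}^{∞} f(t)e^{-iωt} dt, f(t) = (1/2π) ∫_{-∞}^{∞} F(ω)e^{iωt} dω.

F[g](ω) = \frac{4}{4 \left(\omega - 7\right)^{2} + 1}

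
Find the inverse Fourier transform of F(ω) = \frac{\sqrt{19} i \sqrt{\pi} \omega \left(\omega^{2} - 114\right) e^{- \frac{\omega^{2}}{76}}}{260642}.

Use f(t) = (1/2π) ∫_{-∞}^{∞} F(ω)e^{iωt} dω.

f(t) = 4 t^{3} e^{- 19 t^{2}}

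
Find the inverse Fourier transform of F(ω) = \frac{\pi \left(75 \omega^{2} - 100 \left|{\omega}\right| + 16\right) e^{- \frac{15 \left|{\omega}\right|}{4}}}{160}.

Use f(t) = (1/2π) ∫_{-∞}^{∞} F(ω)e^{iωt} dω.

f(t) = \frac{t^{4}}{\left(t^{2} + \frac{225}{16}\right)^{3}}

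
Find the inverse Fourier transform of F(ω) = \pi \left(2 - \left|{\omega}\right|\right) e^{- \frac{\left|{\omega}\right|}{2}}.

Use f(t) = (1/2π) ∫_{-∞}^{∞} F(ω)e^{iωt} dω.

f(t) = \frac{2 t^{2}}{\left(t^{2} + \frac{1}{4}\right)^{2}}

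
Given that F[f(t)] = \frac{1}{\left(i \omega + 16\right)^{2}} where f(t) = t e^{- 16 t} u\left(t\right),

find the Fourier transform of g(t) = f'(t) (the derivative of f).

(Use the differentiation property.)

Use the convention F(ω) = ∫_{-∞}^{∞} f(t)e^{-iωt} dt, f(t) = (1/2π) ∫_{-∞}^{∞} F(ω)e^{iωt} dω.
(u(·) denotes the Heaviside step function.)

F[g](ω) = \frac{i \omega}{\left(i \omega + 16\right)^{2}}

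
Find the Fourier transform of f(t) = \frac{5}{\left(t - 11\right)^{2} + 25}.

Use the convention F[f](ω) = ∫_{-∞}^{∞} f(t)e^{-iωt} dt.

F(ω) = \pi e^{- 11 i \omega - 5 \left|{\omega}\right|}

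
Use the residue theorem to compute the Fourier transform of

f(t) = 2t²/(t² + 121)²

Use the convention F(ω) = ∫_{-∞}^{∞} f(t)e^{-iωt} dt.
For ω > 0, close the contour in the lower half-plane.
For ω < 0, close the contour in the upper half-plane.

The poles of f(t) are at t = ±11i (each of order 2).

Let g(z) = f(z)e^{-iωz}; for large |z| the factor e^{-iωz} decays in the lower half-plane when ω > 0 and in the upper half-plane when ω < 0.

Case ω > 0 (lower half-plane, clockwise contour ⇒ F(ω) = -2πi·ΣRes):
  Res_{z = - 11 i} g(z) = \frac{i \left(1 - 11 \omega\right) e^{- 11 \omega}}{22} (pole of order 2)
  F(ω) = -2πi·ΣRes = \frac{\pi \left(1 - 11 \omega\right) e^{- 11 \omega}}{11}

Case ω < 0 (upper half-plane, counterclockwise contour ⇒ F(ω) = +2πi·ΣRes):
  Res_{z = 11 i} g(z) = \frac{i \left(- 11 \omega - 1\right) e^{11 \omega}}{22} (pole of order 2)
  F(ω) = 2πi·ΣRes = \frac{\pi \left(11 \omega + 1\right) e^{11 \omega}}{11}

Both cases combine into a single formula in |ω|:

F(ω) = \frac{\pi \left(1 - 11 \left|{\omega}\right|\right) e^{- 11 \left|{\omega}\right|}}{11}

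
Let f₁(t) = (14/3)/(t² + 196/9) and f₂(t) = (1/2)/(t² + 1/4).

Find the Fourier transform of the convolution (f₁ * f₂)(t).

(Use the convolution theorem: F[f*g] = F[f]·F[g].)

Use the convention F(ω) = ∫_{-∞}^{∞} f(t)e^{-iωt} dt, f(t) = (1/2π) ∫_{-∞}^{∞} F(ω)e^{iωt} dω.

F[f₁*f₂](ω) = \pi^{2} e^{- \frac{31 \left|{\omega}\right|}{6}}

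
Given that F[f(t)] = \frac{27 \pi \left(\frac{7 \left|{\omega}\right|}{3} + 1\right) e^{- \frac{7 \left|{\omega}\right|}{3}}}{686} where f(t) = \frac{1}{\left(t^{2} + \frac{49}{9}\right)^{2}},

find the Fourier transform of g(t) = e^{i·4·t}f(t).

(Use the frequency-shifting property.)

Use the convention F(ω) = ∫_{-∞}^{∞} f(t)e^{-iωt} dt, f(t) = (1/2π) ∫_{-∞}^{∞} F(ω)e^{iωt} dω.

F[g](ω) = \frac{9 \pi \left(7 \left|{\omega - 4}\right| + 3\right) e^{- \frac{7 \left|{\omega - 4}\right|}{3}}}{686}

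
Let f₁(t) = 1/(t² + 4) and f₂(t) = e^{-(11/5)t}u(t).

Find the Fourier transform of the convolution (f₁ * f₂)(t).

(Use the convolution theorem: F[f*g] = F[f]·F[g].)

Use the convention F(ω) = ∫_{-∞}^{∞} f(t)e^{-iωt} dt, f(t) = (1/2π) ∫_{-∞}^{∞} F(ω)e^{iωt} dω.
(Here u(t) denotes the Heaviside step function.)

F[f₁*f₂](ω) = \frac{5 \pi e^{- 2 \left|{\omega}\right|}}{2 \left(5 i \omega + 11\right)}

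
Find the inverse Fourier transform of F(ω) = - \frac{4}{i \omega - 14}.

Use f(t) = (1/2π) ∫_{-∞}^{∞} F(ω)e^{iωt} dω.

f(t) = 4 e^{14 t} u\left(- t\right)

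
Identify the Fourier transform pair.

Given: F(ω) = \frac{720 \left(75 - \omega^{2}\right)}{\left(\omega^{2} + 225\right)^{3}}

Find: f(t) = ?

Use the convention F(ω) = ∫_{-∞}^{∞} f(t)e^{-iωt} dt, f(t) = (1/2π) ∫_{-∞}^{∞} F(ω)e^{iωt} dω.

f(t) = 4 t^{2} e^{- 15 \left|{t}\right|}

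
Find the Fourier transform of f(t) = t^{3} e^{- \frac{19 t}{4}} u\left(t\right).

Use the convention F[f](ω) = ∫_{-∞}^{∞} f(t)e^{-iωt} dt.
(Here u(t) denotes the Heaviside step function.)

F(ω) = \frac{1536}{\left(4 i \omega + 19\right)^{4}}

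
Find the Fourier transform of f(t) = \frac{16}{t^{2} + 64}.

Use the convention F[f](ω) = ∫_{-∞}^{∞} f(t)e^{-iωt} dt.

F(ω) = 2 \pi e^{- 8 \left|{\omega}\right|}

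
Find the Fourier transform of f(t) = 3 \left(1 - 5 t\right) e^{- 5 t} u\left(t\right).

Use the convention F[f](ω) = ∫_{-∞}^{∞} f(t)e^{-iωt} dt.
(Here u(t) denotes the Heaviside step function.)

F(ω) = \frac{3 i \omega}{- \omega^{2} + 10 i \omega + 25}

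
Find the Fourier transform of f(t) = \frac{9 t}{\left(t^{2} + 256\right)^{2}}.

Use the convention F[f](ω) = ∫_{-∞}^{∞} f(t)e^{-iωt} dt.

F(ω) = - \frac{9 i \pi \omega e^{- 16 \left|{\omega}\right|}}{32}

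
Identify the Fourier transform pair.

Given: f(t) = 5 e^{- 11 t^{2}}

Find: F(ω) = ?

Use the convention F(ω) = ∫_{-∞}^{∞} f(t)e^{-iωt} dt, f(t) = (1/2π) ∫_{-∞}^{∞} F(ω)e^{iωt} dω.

F(ω) = \frac{5 \sqrt{11} \sqrt{\pi} e^{- \frac{\omega^{2}}{44}}}{11}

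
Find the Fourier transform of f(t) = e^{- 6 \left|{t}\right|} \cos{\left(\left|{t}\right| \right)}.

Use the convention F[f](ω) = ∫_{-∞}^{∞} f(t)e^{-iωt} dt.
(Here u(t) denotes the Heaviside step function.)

F(ω) = \frac{12 \left(\omega^{2} + 37\right)}{\omega^{4} + 70 \omega^{2} + 1369}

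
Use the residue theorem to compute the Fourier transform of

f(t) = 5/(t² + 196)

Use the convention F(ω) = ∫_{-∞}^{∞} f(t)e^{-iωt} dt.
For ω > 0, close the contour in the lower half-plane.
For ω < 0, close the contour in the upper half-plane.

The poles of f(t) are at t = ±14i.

Let g(z) = f(z)e^{-iωz}; for large |z| the factor e^{-iωz} decays in the lower half-plane when ω > 0 and in the upper half-plane when ω < 0.

Case ω > 0 (lower half-plane, clockwise contour ⇒ F(ω) = -2πi·ΣRes):
  Res_{z = - 14 i} g(z) = \frac{5 i e^{- 14 \omega}}{28}
  F(ω) = -2πi·ΣRes = \frac{5 \pi e^{- 14 \omega}}{14}

Case ω < 0 (upper half-plane, counterclockwise contour ⇒ F(ω) = +2πi·ΣRes):
  Res_{z = 14 i} g(z) = - \frac{5 i e^{14 \omega}}{28}
  F(ω) = 2πi·ΣRes = \frac{5 \pi e^{14 \omega}}{14}

Both cases combine into a single formula in |ω|:

F(ω) = \frac{5 \pi e^{- 14 \left|{\omega}\right|}}{14}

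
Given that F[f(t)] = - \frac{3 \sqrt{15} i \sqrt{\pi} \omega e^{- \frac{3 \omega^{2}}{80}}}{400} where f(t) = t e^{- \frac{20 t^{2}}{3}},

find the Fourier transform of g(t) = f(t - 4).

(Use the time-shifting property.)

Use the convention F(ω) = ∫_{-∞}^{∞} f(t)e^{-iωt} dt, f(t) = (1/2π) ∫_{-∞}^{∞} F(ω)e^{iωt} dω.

F[g](ω) = - \frac{3 \sqrt{15} i \sqrt{\pi} \omega e^{- \frac{\omega \left(3 \omega + 320 i\right)}{80}}}{400}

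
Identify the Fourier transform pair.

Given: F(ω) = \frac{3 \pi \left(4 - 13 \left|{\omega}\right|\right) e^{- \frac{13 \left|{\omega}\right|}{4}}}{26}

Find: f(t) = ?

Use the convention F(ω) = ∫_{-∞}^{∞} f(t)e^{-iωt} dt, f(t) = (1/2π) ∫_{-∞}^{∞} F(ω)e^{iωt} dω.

f(t) = \frac{3 t^{2}}{\left(t^{2} + \frac{169}{16}\right)^{2}}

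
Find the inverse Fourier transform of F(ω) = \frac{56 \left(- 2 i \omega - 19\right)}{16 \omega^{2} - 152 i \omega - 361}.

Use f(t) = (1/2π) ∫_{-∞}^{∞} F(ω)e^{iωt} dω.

f(t) = 7 \left(\frac{19 t}{4} + 1\right) e^{- \frac{19 t}{4}} u\left(t\right)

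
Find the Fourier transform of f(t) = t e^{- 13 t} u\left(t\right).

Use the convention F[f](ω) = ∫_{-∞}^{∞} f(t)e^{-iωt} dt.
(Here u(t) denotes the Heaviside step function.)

F(ω) = \frac{1}{\left(i \omega + 13\right)^{2}}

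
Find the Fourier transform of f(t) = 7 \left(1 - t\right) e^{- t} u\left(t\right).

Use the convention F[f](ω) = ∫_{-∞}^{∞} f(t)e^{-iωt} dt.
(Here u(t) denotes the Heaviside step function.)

F(ω) = \frac{7 i \omega}{- \omega^{2} + 2 i \omega + 1}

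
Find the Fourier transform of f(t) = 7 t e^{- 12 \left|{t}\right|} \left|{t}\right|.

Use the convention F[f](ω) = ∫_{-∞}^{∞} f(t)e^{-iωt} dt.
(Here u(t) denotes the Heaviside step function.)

F(ω) = \frac{28 i \omega \left(\omega^{2} - 432\right)}{\left(\omega^{2} + 144\right)^{3}}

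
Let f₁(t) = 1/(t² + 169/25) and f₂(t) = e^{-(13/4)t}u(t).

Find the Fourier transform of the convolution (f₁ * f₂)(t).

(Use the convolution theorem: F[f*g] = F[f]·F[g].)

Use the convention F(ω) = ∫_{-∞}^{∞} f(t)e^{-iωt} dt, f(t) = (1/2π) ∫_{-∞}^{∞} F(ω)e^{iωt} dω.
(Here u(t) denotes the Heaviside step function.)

F[f₁*f₂](ω) = \frac{20 \pi e^{- \frac{13 \left|{\omega}\right|}{5}}}{13 \left(4 i \omega + 13\right)}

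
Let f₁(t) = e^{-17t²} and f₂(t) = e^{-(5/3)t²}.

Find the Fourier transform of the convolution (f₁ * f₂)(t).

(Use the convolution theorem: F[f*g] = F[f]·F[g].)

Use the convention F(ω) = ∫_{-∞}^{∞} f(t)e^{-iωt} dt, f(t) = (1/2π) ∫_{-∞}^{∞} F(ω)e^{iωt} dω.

F[f₁*f₂](ω) = \frac{\sqrt{255} \pi e^{- \frac{14 \omega^{2}}{85}}}{85}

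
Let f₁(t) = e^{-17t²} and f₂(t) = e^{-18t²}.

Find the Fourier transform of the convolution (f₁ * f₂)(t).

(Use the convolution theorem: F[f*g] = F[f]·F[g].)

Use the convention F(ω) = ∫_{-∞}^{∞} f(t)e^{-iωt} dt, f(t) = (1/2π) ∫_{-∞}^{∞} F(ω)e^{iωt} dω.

F[f₁*f₂](ω) = \frac{\sqrt{34} \pi e^{- \frac{35 \omega^{2}}{1224}}}{102}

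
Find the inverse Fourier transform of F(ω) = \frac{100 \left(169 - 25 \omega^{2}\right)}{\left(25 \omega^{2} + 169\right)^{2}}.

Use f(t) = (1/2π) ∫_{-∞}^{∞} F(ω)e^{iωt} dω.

f(t) = 2 e^{- \frac{13 \left|{t}\right|}{5}} \left|{t}\right|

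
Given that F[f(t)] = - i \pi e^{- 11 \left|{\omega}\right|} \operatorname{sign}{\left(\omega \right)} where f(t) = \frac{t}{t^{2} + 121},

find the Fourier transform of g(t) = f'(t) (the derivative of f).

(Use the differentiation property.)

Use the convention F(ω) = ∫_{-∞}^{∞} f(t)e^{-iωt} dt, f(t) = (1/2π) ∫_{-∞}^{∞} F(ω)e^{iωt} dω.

F[g](ω) = \pi \omega e^{- 11 \left|{\omega}\right|} \operatorname{sign}{\left(\omega \right)}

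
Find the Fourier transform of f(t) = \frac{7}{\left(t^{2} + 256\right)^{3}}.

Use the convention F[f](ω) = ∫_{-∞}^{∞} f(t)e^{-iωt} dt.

F(ω) = \frac{7 \pi \left(256 \omega^{2} + 48 \left|{\omega}\right| + 3\right) e^{- 16 \left|{\omega}\right|}}{8388608}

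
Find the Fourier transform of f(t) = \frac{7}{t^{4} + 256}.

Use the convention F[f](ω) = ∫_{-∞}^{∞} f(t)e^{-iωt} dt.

F(ω) = \frac{7 \pi e^{- 2 \sqrt{2} \left|{\omega}\right|} \sin{\left(2 \sqrt{2} \left|{\omega}\right| + \frac{\pi}{4} \right)}}{64}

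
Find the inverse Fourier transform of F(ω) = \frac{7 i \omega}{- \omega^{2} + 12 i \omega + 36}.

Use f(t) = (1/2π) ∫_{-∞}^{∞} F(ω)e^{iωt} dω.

f(t) = 7 \left(1 - 6 t\right) e^{- 6 t} u\left(t\right)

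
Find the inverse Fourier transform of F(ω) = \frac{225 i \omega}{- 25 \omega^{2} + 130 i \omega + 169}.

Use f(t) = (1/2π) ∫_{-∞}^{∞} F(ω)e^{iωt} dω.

f(t) = 9 \left(1 - \frac{13 t}{5}\right) e^{- \frac{13 t}{5}} u\left(t\right)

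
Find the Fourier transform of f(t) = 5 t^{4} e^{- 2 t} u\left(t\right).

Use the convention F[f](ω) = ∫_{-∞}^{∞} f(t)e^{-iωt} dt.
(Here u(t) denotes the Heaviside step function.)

F(ω) = \frac{120}{\left(i \omega + 2\right)^{5}}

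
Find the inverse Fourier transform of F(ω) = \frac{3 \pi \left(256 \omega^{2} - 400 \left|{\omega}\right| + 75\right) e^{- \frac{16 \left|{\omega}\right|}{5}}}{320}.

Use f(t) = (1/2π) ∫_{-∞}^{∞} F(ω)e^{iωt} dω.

f(t) = \frac{6 t^{4}}{\left(t^{2} + \frac{256}{25}\right)^{3}}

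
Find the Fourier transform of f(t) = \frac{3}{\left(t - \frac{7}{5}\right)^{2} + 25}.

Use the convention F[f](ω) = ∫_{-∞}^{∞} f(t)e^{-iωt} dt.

F(ω) = \frac{3 \pi e^{- \frac{7 i \omega}{5} - 5 \left|{\omega}\right|}}{5}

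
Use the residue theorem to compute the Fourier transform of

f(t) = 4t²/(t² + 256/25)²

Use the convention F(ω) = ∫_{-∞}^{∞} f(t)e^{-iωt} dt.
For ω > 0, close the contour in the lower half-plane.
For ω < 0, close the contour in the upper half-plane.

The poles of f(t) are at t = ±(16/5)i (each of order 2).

Let g(z) = f(z)e^{-iωz}; for large |z| the factor e^{-iωz} decays in the lower half-plane when ω > 0 and in the upper half-plane when ω < 0.

Case ω > 0 (lower half-plane, clockwise contour ⇒ F(ω) = -2πi·ΣRes):
  Res_{z = - \frac{16 i}{5}} g(z) = i \left(\frac{5}{16} - \omega\right) e^{- \frac{16 \omega}{5}} (pole of order 2)
  F(ω) = -2πi·ΣRes = \frac{\pi \left(5 - 16 \omega\right) e^{- \frac{16 \omega}{5}}}{8}

Case ω < 0 (upper half-plane, counterclockwise contour ⇒ F(ω) = +2πi·ΣRes):
  Res_{z = \frac{16 i}{5}} g(z) = i \left(- \omega - \frac{5}{16}\right) e^{\frac{16 \omega}{5}} (pole of order 2)
  F(ω) = 2πi·ΣRes = \frac{\pi \left(16 \omega + 5\right) e^{\frac{16 \omega}{5}}}{8}

Both cases combine into a single formula in |ω|:

F(ω) = \frac{\pi \left(5 - 16 \left|{\omega}\right|\right) e^{- \frac{16 \left|{\omega}\right|}{5}}}{8}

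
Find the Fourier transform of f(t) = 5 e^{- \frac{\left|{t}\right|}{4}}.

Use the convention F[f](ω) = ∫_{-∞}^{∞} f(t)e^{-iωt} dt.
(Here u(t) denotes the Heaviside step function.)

F(ω) = \frac{40}{16 \omega^{2} + 1}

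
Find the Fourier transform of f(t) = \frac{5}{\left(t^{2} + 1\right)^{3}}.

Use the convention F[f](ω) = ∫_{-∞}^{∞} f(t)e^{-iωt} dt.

F(ω) = \frac{5 \pi \left(\omega^{2} + 3 \left|{\omega}\right| + 3\right) e^{- \left|{\omega}\right|}}{8}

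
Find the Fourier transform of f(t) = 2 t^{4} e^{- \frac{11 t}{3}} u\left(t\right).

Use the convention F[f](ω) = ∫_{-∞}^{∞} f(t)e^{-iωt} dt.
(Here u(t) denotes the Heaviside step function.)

F(ω) = \frac{11664}{\left(3 i \omega + 11\right)^{5}}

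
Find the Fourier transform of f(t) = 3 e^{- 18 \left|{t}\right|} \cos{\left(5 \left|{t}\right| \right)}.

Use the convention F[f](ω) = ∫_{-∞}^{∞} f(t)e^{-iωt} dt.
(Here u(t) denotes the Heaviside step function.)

F(ω) = \frac{108 \left(\omega^{2} + 349\right)}{\omega^{4} + 598 \omega^{2} + 121801}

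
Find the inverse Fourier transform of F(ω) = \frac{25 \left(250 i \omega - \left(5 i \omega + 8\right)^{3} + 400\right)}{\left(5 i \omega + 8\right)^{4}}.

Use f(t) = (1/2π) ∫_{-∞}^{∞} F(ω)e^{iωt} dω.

f(t) = 5 \left(t^{2} - 1\right) e^{- \frac{8 t}{5}} u\left(t\right)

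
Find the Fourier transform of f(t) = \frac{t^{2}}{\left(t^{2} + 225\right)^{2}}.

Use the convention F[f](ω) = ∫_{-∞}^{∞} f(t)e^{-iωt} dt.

F(ω) = \frac{\pi \left(1 - 15 \left|{\omega}\right|\right) e^{- 15 \left|{\omega}\right|}}{30}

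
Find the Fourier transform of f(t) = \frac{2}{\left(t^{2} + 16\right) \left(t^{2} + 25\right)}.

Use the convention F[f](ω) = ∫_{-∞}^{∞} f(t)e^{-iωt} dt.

F(ω) = \frac{\pi \left(5 e^{\left|{\omega}\right|} - 4\right) e^{- 5 \left|{\omega}\right|}}{90}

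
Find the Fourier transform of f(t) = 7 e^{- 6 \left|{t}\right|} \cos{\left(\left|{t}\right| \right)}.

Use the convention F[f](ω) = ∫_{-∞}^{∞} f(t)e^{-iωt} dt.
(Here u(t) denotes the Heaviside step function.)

F(ω) = \frac{84 \left(\omega^{2} + 37\right)}{\omega^{4} + 70 \omega^{2} + 1369}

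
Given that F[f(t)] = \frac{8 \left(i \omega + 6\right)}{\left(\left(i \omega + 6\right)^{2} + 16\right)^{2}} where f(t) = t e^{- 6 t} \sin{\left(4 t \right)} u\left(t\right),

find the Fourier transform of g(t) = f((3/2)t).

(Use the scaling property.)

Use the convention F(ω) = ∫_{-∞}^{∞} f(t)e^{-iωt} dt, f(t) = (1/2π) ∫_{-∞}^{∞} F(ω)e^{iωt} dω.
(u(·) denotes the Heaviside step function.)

F[g](ω) = \frac{18 \left(i \omega + 9\right)}{\left(\left(i \omega + 9\right)^{2} + 36\right)^{2}}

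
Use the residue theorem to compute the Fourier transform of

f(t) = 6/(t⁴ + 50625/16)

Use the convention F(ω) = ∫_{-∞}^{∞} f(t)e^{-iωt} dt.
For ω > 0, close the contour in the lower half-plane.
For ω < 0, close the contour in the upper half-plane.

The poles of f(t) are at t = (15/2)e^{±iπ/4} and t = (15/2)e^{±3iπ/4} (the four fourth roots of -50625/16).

Let g(z) = f(z)e^{-iωz}; for large |z| the factor e^{-iωz} decays in the lower half-plane when ω > 0 and in the upper half-plane when ω < 0.

Case ω > 0 (lower half-plane, clockwise contour ⇒ F(ω) = -2πi·ΣRes):
  Res_{z = - \frac{15 \sqrt{2}}{4} - \frac{15 \sqrt{2} i}{4}} g(z) = \frac{2 \sqrt{2} \left(1 + i\right) e^{\frac{15 \sqrt{2} \omega \left(-1 + i\right)}{4}}}{1125}
  Res_{z = \frac{15 \sqrt{2}}{4} - \frac{15 \sqrt{2} i}{4}} g(z) = \frac{2 \sqrt{2} \left(-1 + i\right) e^{- \frac{15 \sqrt{2} \omega \left(1 + i\right)}{4}}}{1125}
  F(ω) = -2πi·ΣRes = \frac{4 \sqrt{2} \pi \left(\left(1 - i\right) e^{\frac{15 \sqrt{2} i \omega}{2}} + 1 + i\right) e^{- \frac{15 \sqrt{2} \omega \left(1 + i\right)}{4}}}{1125} = \frac{16 \pi e^{- \frac{15 \sqrt{2} \omega}{4}} \sin{\left(\frac{15 \sqrt{2} \omega}{4} + \frac{\pi}{4} \right)}}{1125}

Case ω < 0 (upper half-plane, counterclockwise contour ⇒ F(ω) = +2πi·ΣRes):
  Res_{z = \frac{15 \sqrt{2}}{4} + \frac{15 \sqrt{2} i}{4}} g(z) = - \frac{2 \sqrt{2} \left(1 + i\right) e^{\frac{15 \sqrt{2} \omega \left(1 - i\right)}{4}}}{1125}
  Res_{z = - \frac{15 \sqrt{2}}{4} + \frac{15 \sqrt{2} i}{4}} g(z) = \frac{2 \sqrt{2} \left(1 - i\right) e^{\frac{15 \sqrt{2} \omega \left(1 + i\right)}{4}}}{1125}
  F(ω) = 2πi·ΣRes = - \frac{4 \sqrt{2} i \pi \left(\left(1 + i\right) e^{\frac{15 \sqrt{2} \omega \left(1 - i\right)}{4}} - \left(1 - i\right) e^{\frac{15 \sqrt{2} \omega \left(1 + i\right)}{4}}\right)}{1125} = \frac{16 \pi e^{\frac{15 \sqrt{2} \omega}{4}} \cos{\left(\frac{15 \sqrt{2} \omega}{4} + \frac{\pi}{4} \right)}}{1125}

Both cases combine into a single formula in |ω|:

F(ω) = \frac{16 \pi e^{- \frac{15 \sqrt{2} \left|{\omega}\right|}{4}} \sin{\left(\frac{15 \sqrt{2} \left|{\omega}\right|}{4} + \frac{\pi}{4} \right)}}{1125}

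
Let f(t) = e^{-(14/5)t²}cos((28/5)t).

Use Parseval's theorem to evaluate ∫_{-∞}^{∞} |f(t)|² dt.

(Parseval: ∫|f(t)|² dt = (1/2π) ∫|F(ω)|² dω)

∫|f(t)|² dt = \frac{\sqrt{35} \sqrt{\pi} \left(1 + e^{\frac{28}{5}}\right)}{28 e^{\frac{28}{5}}}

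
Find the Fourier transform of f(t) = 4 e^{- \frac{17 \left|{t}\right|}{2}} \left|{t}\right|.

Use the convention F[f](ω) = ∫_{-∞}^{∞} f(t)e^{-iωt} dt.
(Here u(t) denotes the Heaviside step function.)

F(ω) = \frac{32 \left(289 - 4 \omega^{2}\right)}{\left(4 \omega^{2} + 289\right)^{2}}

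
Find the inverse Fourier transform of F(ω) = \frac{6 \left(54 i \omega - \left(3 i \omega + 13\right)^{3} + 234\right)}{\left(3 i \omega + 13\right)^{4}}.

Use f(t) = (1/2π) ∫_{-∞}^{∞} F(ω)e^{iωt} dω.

f(t) = 2 \left(t^{2} - 1\right) e^{- \frac{13 t}{3}} u\left(t\right)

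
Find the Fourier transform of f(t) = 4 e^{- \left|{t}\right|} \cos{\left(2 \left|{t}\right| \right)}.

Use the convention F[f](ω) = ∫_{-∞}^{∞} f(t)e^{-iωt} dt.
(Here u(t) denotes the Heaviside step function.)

F(ω) = \frac{8 \left(\omega^{2} + 5\right)}{\omega^{4} - 6 \omega^{2} + 25}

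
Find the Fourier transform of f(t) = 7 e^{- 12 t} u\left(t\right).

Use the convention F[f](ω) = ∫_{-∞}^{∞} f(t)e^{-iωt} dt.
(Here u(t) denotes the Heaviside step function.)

F(ω) = \frac{7}{i \omega + 12}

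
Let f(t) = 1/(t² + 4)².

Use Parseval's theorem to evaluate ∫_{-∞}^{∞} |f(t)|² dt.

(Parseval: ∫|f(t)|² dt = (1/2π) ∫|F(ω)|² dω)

∫|f(t)|² dt = \frac{5 \pi}{2048}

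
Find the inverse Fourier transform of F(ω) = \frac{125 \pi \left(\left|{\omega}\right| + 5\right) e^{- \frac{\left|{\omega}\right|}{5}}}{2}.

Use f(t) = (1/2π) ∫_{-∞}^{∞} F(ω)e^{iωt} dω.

f(t) = \frac{5}{\left(t^{2} + \frac{1}{25}\right)^{2}}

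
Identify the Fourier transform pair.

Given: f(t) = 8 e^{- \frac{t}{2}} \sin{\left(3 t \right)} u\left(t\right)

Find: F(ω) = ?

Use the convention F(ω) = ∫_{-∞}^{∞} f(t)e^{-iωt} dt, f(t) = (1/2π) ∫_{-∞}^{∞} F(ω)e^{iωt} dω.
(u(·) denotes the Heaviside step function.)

F(ω) = \frac{96}{\left(2 i \omega + 1\right)^{2} + 36}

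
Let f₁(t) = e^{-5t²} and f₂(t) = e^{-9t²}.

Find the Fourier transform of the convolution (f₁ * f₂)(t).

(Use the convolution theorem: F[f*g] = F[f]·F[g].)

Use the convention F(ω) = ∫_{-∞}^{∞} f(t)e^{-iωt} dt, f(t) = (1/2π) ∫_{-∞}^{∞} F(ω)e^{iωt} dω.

F[f₁*f₂](ω) = \frac{\sqrt{5} \pi e^{- \frac{7 \omega^{2}}{90}}}{15}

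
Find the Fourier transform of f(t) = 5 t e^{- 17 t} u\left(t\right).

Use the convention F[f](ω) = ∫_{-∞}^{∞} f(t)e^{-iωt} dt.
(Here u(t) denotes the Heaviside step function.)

F(ω) = \frac{5}{\left(i \omega + 17\right)^{2}}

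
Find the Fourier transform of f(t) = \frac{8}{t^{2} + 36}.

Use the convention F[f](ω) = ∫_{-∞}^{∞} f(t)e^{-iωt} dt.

F(ω) = \frac{4 \pi e^{- 6 \left|{\omega}\right|}}{3}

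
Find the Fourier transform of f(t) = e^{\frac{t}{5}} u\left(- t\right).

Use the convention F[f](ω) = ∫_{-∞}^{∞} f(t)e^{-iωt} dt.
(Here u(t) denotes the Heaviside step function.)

F(ω) = \frac{5 i}{5 \omega + i}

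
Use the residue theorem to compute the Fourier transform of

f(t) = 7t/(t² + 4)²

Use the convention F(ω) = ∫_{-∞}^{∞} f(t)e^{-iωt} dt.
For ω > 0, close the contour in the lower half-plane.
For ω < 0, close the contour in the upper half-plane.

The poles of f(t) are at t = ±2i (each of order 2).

Let g(z) = f(z)e^{-iωz}; for large |z| the factor e^{-iωz} decays in the lower half-plane when ω > 0 and in the upper half-plane when ω < 0.

Case ω > 0 (lower half-plane, clockwise contour ⇒ F(ω) = -2πi·ΣRes):
  Res_{z = - 2 i} g(z) = \frac{7 \omega e^{- 2 \omega}}{8} (pole of order 2)
  F(ω) = -2πi·ΣRes = - \frac{7 i \pi \omega e^{- 2 \omega}}{4}

Case ω < 0 (upper half-plane, counterclockwise contour ⇒ F(ω) = +2πi·ΣRes):
  Res_{z = 2 i} g(z) = - \frac{7 \omega e^{2 \omega}}{8} (pole of order 2)
  F(ω) = 2πi·ΣRes = - \frac{7 i \pi \omega e^{2 \omega}}{4}

Both cases combine into a single formula in |ω|:

F(ω) = - \frac{7 i \pi \omega e^{- 2 \left|{\omega}\right|}}{4}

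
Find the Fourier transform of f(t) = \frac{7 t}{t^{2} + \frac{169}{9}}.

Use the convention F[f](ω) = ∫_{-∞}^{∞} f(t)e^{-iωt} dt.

F(ω) = - 7 i \pi e^{- \frac{13 \left|{\omega}\right|}{3}} \operatorname{sign}{\left(\omega \right)}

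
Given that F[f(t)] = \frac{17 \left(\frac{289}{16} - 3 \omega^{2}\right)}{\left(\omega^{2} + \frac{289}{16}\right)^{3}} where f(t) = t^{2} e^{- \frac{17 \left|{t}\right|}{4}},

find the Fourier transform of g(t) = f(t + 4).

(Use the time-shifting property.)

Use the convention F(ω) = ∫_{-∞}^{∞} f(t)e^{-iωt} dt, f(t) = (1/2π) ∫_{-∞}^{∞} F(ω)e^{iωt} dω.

F[g](ω) = \frac{\left(1257728 - 208896 \omega^{2}\right) e^{4 i \omega}}{\left(16 \omega^{2} + 289\right)^{3}}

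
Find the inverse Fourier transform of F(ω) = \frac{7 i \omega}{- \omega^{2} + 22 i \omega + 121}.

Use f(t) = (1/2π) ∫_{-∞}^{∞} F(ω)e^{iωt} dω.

f(t) = 7 \left(1 - 11 t\right) e^{- 11 t} u\left(t\right)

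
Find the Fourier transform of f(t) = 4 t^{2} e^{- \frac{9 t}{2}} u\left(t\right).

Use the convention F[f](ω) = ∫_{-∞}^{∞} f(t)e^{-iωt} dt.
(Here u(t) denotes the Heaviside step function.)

F(ω) = \frac{64}{\left(2 i \omega + 9\right)^{3}}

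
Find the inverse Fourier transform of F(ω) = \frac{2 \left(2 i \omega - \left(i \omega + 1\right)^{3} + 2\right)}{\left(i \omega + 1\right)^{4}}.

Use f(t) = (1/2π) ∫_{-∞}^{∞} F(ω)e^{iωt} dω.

f(t) = 2 \left(t^{2} - 1\right) e^{- t} u\left(t\right)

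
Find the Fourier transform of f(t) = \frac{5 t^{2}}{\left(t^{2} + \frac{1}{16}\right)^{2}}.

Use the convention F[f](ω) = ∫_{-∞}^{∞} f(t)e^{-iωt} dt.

F(ω) = \frac{5 \pi \left(4 - \left|{\omega}\right|\right) e^{- \frac{\left|{\omega}\right|}{4}}}{2}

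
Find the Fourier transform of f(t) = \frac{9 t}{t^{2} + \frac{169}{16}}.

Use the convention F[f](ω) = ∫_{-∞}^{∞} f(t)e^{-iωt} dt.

F(ω) = - 9 i \pi e^{- \frac{13 \left|{\omega}\right|}{4}} \operatorname{sign}{\left(\omega \right)}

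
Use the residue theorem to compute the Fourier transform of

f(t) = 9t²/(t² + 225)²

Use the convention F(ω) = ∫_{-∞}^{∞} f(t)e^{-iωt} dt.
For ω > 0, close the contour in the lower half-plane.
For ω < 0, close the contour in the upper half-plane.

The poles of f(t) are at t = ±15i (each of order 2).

Let g(z) = f(z)e^{-iωz}; for large |z| the factor e^{-iωz} decays in the lower half-plane when ω > 0 and in the upper half-plane when ω < 0.

Case ω > 0 (lower half-plane, clockwise contour ⇒ F(ω) = -2πi·ΣRes):
  Res_{z = - 15 i} g(z) = \frac{3 i \left(1 - 15 \omega\right) e^{- 15 \omega}}{20} (pole of order 2)
  F(ω) = -2πi·ΣRes = \frac{3 \pi \left(1 - 15 \omega\right) e^{- 15 \omega}}{10}

Case ω < 0 (upper half-plane, counterclockwise contour ⇒ F(ω) = +2πi·ΣRes):
  Res_{z = 15 i} g(z) = \frac{3 i \left(- 15 \omega - 1\right) e^{15 \omega}}{20} (pole of order 2)
  F(ω) = 2πi·ΣRes = \frac{3 \pi \left(15 \omega + 1\right) e^{15 \omega}}{10}

Both cases combine into a single formula in |ω|:

F(ω) = \frac{3 \pi \left(1 - 15 \left|{\omega}\right|\right) e^{- 15 \left|{\omega}\right|}}{10}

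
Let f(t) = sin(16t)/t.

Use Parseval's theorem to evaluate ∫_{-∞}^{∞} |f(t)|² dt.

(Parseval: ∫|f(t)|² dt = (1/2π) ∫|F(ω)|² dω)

∫|f(t)|² dt = 16 \pi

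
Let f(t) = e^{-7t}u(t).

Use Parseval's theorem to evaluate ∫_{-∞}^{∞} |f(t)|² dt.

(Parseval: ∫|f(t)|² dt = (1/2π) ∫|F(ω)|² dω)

∫|f(t)|² dt = \frac{1}{14}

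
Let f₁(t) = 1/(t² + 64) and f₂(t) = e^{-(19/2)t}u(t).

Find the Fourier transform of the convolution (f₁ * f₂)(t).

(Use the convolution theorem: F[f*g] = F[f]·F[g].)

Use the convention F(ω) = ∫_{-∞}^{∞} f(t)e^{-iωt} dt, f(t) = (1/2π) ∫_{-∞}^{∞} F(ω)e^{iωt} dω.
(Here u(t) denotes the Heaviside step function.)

F[f₁*f₂](ω) = \frac{\pi e^{- 8 \left|{\omega}\right|}}{4 \left(2 i \omega + 19\right)}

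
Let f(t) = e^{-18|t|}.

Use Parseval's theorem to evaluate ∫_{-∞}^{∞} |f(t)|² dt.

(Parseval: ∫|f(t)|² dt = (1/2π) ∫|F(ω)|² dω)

∫|f(t)|² dt = \frac{1}{18}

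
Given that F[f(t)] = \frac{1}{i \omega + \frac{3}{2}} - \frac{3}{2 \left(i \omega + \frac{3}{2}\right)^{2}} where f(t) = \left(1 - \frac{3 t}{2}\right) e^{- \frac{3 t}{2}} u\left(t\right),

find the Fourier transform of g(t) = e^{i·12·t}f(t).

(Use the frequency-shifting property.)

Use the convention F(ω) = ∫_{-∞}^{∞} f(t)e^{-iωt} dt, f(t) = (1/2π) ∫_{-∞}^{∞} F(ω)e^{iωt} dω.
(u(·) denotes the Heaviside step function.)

F[g](ω) = \frac{4 i \left(12 - \omega\right)}{4 \omega^{2} - 12 \omega \left(8 + i\right) + 567 + 144 i}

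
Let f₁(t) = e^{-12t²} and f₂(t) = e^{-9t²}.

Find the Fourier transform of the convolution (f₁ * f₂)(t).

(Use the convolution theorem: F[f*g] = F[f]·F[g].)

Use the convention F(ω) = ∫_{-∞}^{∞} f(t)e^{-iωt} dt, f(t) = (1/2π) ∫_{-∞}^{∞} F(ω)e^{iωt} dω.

F[f₁*f₂](ω) = \frac{\sqrt{3} \pi e^{- \frac{7 \omega^{2}}{144}}}{18}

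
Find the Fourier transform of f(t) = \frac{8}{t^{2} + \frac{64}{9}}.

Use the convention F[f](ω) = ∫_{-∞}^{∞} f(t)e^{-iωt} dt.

F(ω) = 3 \pi e^{- \frac{8 \left|{\omega}\right|}{3}}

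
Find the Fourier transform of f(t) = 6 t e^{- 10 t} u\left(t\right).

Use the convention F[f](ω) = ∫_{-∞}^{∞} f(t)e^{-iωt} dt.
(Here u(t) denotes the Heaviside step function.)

F(ω) = \frac{6}{\left(i \omega + 10\right)^{2}}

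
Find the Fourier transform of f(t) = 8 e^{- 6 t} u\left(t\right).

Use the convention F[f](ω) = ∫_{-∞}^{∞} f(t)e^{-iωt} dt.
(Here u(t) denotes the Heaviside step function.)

F(ω) = \frac{8}{i \omega + 6}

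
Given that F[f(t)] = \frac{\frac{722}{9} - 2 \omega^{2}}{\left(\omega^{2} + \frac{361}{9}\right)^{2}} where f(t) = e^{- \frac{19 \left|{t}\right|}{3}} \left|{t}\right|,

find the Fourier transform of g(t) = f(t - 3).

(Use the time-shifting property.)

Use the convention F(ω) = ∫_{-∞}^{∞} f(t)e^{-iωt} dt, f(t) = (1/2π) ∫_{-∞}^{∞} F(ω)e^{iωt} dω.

F[g](ω) = \frac{18 \left(361 - 9 \omega^{2}\right) e^{- 3 i \omega}}{\left(9 \omega^{2} + 361\right)^{2}}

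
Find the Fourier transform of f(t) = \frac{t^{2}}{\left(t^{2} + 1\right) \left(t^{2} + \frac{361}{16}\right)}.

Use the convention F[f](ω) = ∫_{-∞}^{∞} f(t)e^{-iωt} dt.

F(ω) = - \frac{16 \pi e^{- \left|{\omega}\right|}}{345} + \frac{76 \pi e^{- \frac{19 \left|{\omega}\right|}{4}}}{345}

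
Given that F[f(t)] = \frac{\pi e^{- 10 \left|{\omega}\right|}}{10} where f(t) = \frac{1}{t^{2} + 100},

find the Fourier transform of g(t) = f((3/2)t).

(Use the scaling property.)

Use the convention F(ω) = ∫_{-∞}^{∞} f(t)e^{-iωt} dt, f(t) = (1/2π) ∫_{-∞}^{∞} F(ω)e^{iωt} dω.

F[g](ω) = \frac{\pi e^{- \frac{20 \left|{\omega}\right|}{3}}}{15}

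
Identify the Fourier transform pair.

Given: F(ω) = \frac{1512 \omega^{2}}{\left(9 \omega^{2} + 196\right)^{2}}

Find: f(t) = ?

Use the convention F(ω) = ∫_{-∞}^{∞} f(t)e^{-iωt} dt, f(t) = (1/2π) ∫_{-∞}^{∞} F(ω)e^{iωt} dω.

f(t) = \left(1 - \frac{14 \left|{t}\right|}{3}\right) e^{- \frac{14 \left|{t}\right|}{3}}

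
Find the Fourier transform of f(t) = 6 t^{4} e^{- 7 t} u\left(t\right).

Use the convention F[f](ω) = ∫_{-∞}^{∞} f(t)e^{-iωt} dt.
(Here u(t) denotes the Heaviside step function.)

F(ω) = \frac{144}{\left(i \omega + 7\right)^{5}}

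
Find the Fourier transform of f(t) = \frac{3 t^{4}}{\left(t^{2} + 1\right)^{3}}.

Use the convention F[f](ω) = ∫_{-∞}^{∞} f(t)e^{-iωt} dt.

F(ω) = \frac{3 \pi \left(\omega^{2} - 5 \left|{\omega}\right| + 3\right) e^{- \left|{\omega}\right|}}{8}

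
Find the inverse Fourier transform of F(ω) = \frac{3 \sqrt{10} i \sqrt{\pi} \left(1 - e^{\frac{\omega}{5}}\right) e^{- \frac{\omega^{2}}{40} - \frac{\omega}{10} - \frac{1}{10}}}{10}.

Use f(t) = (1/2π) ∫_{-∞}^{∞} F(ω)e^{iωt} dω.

f(t) = 6 e^{- 10 t^{2}} \sin{\left(2 t \right)}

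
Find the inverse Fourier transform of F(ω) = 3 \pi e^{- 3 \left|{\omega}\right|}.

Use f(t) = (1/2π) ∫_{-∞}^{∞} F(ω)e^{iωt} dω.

f(t) = \frac{9}{t^{2} + 9}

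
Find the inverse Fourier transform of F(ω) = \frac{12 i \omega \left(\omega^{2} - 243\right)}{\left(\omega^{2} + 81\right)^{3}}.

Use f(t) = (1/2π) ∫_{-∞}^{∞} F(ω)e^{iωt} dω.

f(t) = 3 t e^{- 9 \left|{t}\right|} \left|{t}\right|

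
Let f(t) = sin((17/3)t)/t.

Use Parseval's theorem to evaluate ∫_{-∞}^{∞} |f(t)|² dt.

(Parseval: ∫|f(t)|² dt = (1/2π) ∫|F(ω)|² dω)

∫|f(t)|² dt = \frac{17 \pi}{3}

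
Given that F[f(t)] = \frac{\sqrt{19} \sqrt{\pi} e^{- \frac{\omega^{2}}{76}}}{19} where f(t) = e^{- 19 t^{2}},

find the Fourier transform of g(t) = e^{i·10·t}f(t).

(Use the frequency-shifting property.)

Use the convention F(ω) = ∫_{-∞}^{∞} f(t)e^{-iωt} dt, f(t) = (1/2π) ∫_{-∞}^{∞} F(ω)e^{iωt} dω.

F[g](ω) = \frac{\sqrt{19} \sqrt{\pi} e^{- \frac{\left(\omega - 10\right)^{2}}{76}}}{19}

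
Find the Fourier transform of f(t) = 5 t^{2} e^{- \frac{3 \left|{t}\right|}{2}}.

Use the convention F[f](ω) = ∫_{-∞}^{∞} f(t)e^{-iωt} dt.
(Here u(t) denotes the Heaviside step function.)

F(ω) = \frac{1440 \left(3 - 4 \omega^{2}\right)}{\left(4 \omega^{2} + 9\right)^{3}}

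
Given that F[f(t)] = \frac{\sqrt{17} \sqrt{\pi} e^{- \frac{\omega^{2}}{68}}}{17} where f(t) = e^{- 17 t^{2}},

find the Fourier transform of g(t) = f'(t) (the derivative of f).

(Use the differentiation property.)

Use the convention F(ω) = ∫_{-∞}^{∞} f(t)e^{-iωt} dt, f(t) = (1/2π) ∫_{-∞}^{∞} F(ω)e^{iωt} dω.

F[g](ω) = \frac{\sqrt{17} i \sqrt{\pi} \omega e^{- \frac{\omega^{2}}{68}}}{17}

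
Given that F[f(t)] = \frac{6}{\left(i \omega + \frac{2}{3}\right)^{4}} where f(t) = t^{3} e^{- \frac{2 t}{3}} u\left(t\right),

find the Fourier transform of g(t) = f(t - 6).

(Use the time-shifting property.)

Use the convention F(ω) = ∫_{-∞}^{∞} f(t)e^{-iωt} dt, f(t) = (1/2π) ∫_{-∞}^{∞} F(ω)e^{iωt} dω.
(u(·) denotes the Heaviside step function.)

F[g](ω) = \frac{486 e^{- 6 i \omega}}{\left(3 i \omega + 2\right)^{4}}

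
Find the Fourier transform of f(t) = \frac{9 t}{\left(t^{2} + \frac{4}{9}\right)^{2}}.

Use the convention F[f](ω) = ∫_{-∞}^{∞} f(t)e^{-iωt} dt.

F(ω) = - \frac{27 i \pi \omega e^{- \frac{2 \left|{\omega}\right|}{3}}}{4}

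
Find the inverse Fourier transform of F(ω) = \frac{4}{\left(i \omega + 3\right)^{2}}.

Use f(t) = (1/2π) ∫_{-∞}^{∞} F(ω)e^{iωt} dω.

f(t) = 4 t e^{- 3 t} u\left(t\right)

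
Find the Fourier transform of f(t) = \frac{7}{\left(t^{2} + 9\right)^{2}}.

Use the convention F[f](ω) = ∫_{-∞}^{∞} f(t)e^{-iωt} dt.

F(ω) = \frac{7 \pi \left(3 \left|{\omega}\right| + 1\right) e^{- 3 \left|{\omega}\right|}}{54}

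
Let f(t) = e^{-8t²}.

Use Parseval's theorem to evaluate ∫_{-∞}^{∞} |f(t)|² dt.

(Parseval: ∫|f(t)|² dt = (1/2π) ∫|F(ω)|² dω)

∫|f(t)|² dt = \frac{\sqrt{\pi}}{4}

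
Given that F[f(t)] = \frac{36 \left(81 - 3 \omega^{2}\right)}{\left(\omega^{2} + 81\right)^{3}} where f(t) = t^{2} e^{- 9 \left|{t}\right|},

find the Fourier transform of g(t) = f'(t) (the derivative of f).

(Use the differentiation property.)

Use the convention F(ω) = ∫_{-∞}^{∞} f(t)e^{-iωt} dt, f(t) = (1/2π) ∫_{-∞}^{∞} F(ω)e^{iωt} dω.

F[g](ω) = - \frac{108 i \omega \left(\omega^{2} - 27\right)}{\left(\omega^{2} + 81\right)^{3}}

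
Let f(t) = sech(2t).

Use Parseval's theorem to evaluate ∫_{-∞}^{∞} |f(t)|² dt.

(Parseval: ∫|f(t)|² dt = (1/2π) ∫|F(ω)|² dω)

∫|f(t)|² dt = 1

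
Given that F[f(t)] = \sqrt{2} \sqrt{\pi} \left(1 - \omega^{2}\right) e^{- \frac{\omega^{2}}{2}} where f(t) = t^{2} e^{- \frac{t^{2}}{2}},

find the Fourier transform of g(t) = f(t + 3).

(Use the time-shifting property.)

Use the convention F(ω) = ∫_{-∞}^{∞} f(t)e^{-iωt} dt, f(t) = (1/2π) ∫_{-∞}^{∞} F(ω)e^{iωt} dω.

F[g](ω) = \sqrt{2} \sqrt{\pi} \left(1 - \omega^{2}\right) e^{\frac{\omega \left(- \omega + 6 i\right)}{2}}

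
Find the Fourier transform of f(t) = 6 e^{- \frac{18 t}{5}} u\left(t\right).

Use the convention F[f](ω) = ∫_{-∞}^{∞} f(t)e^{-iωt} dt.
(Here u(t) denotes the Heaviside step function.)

F(ω) = \frac{30}{5 i \omega + 18}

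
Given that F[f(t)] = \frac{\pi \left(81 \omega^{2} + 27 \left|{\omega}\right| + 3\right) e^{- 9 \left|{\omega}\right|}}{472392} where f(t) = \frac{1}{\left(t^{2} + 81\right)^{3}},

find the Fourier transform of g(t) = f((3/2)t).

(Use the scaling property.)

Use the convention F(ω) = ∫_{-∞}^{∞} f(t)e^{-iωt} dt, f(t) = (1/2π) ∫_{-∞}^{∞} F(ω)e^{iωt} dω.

F[g](ω) = \frac{\pi \left(12 \omega^{2} + 6 \left|{\omega}\right| + 1\right) e^{- 6 \left|{\omega}\right|}}{236196}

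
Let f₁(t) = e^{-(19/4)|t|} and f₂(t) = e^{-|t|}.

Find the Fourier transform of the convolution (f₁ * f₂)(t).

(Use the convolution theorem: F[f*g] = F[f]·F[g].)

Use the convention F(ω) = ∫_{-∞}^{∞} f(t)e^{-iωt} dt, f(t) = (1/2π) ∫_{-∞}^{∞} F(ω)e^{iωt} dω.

F[f₁*f₂](ω) = \frac{304}{\left(\omega^{2} + 1\right) \left(16 \omega^{2} + 361\right)}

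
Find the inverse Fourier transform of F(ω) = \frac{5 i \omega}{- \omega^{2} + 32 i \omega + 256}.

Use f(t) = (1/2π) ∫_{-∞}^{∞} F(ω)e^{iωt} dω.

f(t) = 5 \left(1 - 16 t\right) e^{- 16 t} u\left(t\right)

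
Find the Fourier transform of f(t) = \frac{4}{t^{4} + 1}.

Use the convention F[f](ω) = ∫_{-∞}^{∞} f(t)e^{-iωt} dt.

F(ω) = 4 \pi e^{- \frac{\sqrt{2} \left|{\omega}\right|}{2}} \sin{\left(\frac{\sqrt{2} \left|{\omega}\right|}{2} + \frac{\pi}{4} \right)}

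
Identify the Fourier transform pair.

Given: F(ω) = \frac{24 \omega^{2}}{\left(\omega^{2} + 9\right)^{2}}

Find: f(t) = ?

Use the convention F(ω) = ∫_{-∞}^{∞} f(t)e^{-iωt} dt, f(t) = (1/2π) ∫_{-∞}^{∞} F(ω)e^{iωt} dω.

f(t) = 2 \left(1 - 3 \left|{t}\right|\right) e^{- 3 \left|{t}\right|}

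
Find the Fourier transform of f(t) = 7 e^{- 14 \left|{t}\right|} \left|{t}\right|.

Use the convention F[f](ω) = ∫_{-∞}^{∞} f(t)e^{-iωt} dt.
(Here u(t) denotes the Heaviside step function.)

F(ω) = \frac{14 \left(196 - \omega^{2}\right)}{\left(\omega^{2} + 196\right)^{2}}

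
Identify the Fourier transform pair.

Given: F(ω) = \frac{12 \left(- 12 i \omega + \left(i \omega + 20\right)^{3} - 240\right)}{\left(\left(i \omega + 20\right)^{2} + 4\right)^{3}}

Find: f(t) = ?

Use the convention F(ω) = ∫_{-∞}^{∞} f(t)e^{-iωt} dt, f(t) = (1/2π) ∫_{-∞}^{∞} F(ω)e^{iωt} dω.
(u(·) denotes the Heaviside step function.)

f(t) = 6 t^{2} e^{- 20 t} \cos{\left(2 t \right)} u\left(t\right)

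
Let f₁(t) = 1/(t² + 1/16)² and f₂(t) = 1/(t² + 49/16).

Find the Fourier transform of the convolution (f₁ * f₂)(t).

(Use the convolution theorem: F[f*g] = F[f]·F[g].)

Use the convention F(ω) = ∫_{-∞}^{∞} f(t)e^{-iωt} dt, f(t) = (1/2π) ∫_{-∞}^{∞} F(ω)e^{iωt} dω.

F[f₁*f₂](ω) = \frac{32 \pi^{2} \left(\left|{\omega}\right| + 4\right) e^{- 2 \left|{\omega}\right|}}{7}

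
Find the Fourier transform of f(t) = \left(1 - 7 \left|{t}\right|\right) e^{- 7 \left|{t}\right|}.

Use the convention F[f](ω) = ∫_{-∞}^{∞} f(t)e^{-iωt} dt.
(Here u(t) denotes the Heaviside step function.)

F(ω) = \frac{28 \omega^{2}}{\left(\omega^{2} + 49\right)^{2}}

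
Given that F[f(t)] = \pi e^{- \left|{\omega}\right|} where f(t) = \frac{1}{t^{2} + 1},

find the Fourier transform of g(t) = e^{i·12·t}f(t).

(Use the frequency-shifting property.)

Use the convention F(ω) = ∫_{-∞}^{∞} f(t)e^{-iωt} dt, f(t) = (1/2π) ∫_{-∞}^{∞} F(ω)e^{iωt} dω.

F[g](ω) = \pi e^{- \left|{\omega - 12}\right|}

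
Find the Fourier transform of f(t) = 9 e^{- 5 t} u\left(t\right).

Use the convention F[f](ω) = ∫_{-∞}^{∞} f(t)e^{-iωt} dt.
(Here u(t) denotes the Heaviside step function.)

F(ω) = \frac{9}{i \omega + 5}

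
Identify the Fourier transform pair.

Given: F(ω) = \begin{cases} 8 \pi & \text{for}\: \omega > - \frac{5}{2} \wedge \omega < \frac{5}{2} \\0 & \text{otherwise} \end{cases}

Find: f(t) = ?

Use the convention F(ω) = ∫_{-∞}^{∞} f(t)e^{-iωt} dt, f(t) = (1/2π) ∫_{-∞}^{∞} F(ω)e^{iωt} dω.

f(t) = \frac{8 \sin{\left(\frac{5 t}{2} \right)}}{t}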